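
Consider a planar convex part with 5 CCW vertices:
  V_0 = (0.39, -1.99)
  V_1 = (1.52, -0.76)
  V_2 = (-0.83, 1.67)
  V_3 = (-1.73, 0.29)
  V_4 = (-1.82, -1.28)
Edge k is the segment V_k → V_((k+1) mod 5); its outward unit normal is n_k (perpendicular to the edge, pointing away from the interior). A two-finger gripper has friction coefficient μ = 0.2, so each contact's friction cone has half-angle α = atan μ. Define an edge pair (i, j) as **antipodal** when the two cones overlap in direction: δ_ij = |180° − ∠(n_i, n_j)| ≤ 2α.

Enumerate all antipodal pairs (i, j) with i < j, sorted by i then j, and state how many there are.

count = 1; pairs: (0,2)

α = atan 0.2 = 11.31°;  2α = 22.62°
n_0 = (+0.7364, -0.6765)
n_1 = (+0.7188, +0.6952)
n_2 = (-0.8376, +0.5463)
n_3 = (-0.9984, +0.0572)
n_4 = (-0.3059, -0.9521)
  (0,1): δ = 93.39°  ·
  (0,2): δ = 9.46°  ✓
  (0,3): δ = 39.29°  ·
  (0,4): δ = 114.76°  ·
  (1,2): δ = 77.15°  ·
  (1,3): δ = 47.32°  ·
  (1,4): δ = 28.15°  ·
  (2,3): δ = 150.17°  ·
  (2,4): δ = 74.70°  ·
  (3,4): δ = 104.53°  ·
antipodal pairs: 1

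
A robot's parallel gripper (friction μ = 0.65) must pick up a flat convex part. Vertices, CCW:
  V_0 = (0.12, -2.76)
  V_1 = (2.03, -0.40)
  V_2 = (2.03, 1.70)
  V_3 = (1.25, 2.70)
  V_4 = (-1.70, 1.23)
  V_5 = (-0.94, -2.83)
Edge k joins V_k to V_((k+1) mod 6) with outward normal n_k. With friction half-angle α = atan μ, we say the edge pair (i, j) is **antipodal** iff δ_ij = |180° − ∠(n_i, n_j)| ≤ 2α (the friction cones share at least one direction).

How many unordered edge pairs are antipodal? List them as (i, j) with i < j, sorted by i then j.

α = atan 0.65 = 33.02°;  2α = 66.05°
n_0 = (+0.7773, -0.6291)
n_1 = (+1.0000, -0.0000)
n_2 = (+0.7885, +0.6150)
n_3 = (-0.4460, +0.8950)
n_4 = (-0.9829, -0.1840)
n_5 = (+0.0659, -0.9978)
  (0,1): δ = 141.02°  ·
  (0,2): δ = 103.06°  ·
  (0,3): δ = 24.53°  ✓
  (0,4): δ = 49.59°  ✓
  (0,5): δ = 132.76°  ·
  (1,2): δ = 142.05°  ·
  (1,3): δ = 63.51°  ✓
  (1,4): δ = 10.60°  ✓
  (1,5): δ = 93.78°  ·
  (2,3): δ = 101.47°  ·
  (2,4): δ = 27.35°  ✓
  (2,5): δ = 55.82°  ✓
  (3,4): δ = 105.88°  ·
  (3,5): δ = 22.71°  ✓
  (4,5): δ = 96.82°  ·
antipodal pairs: 7

count = 7; pairs: (0,3), (0,4), (1,3), (1,4), (2,4), (2,5), (3,5)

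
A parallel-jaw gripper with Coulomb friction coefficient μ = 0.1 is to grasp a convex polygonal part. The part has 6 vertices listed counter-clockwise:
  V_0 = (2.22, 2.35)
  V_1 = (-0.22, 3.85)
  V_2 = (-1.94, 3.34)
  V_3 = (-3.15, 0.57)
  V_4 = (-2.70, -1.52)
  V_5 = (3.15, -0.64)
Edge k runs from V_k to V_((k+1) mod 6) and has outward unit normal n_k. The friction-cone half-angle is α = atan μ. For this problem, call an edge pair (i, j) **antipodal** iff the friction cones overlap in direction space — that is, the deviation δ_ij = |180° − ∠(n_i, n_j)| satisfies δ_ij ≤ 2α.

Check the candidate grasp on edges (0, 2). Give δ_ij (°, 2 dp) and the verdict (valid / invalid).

α = atan 0.1 = 5.71°;  2α = 11.42°
edge 0: e_0 = (-2.44, +1.50);  n_0 = (+0.5237, +0.8519)
edge 2: e_2 = (-1.21, -2.77);  n_2 = (-0.9164, +0.4003)
∠(n_0, n_2) = 97.98°
δ = |180° − 97.98°| = 82.02°
82.02° > 2α = 11.42°  →  invalid

δ = 82.02°, invalid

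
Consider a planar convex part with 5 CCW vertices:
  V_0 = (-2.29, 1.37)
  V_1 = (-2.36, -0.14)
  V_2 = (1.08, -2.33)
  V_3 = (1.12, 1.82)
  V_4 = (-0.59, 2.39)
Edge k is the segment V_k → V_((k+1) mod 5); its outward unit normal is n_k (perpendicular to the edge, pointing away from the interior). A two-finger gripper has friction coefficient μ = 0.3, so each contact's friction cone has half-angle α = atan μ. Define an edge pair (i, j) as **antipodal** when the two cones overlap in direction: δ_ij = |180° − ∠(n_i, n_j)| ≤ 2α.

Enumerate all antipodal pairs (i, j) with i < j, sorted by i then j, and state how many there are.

α = atan 0.3 = 16.70°;  2α = 33.40°
n_0 = (-0.9989, +0.0463)
n_1 = (-0.5370, -0.8436)
n_2 = (+1.0000, -0.0096)
n_3 = (+0.3162, +0.9487)
n_4 = (-0.5145, +0.8575)
  (0,1): δ = 119.83°  ·
  (0,2): δ = 2.10°  ✓
  (0,3): δ = 74.22°  ·
  (0,4): δ = 123.62°  ·
  (1,2): δ = 58.07°  ·
  (1,3): δ = 14.05°  ✓
  (1,4): δ = 63.45°  ·
  (2,3): δ = 107.88°  ·
  (2,4): δ = 58.48°  ·
  (3,4): δ = 130.60°  ·
antipodal pairs: 2

count = 2; pairs: (0,2), (1,3)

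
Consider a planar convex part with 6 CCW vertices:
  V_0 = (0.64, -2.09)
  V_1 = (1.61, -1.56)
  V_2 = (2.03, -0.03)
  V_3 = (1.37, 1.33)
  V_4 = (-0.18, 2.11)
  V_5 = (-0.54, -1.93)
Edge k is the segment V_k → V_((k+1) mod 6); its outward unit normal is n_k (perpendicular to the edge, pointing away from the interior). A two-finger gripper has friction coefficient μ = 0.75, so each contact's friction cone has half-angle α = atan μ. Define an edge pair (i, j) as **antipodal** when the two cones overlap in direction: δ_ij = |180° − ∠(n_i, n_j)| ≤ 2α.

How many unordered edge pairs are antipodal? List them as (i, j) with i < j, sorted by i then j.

α = atan 0.75 = 36.87°;  2α = 73.74°
n_0 = (+0.4795, -0.8775)
n_1 = (+0.9643, -0.2647)
n_2 = (+0.8997, +0.4366)
n_3 = (+0.4495, +0.8933)
n_4 = (-0.9961, +0.0888)
n_5 = (-0.1344, -0.9909)
  (0,1): δ = 134.00°  ·
  (0,2): δ = 92.76°  ·
  (0,3): δ = 55.36°  ✓
  (0,4): δ = 56.26°  ✓
  (0,5): δ = 143.63°  ·
  (1,2): δ = 138.76°  ·
  (1,3): δ = 101.36°  ·
  (1,4): δ = 10.26°  ✓
  (1,5): δ = 97.63°  ·
  (2,3): δ = 142.60°  ·
  (2,4): δ = 30.98°  ✓
  (2,5): δ = 56.39°  ✓
  (3,4): δ = 68.38°  ✓
  (3,5): δ = 18.99°  ✓
  (4,5): δ = 92.63°  ·
antipodal pairs: 7

count = 7; pairs: (0,3), (0,4), (1,4), (2,4), (2,5), (3,4), (3,5)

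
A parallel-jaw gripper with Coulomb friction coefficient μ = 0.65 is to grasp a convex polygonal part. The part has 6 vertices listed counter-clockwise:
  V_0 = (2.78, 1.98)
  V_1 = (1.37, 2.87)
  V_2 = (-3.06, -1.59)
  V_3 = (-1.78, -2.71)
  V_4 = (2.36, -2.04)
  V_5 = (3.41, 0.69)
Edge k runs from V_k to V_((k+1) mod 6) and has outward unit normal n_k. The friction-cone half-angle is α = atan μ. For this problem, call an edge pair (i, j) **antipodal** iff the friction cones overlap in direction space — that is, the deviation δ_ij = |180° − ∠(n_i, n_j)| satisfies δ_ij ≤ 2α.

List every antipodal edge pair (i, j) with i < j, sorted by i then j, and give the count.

count = 5; pairs: (0,2), (0,3), (1,3), (1,4), (2,5)

α = atan 0.65 = 33.02°;  2α = 66.05°
n_0 = (+0.5338, +0.8456)
n_1 = (-0.7095, +0.7047)
n_2 = (-0.6585, -0.7526)
n_3 = (+0.1598, -0.9872)
n_4 = (+0.9333, -0.3590)
n_5 = (+0.8986, +0.4388)
  (0,1): δ = 102.55°  ·
  (0,2): δ = 8.93°  ✓
  (0,3): δ = 41.45°  ✓
  (0,4): δ = 101.22°  ·
  (0,5): δ = 148.29°  ·
  (1,2): δ = 86.38°  ·
  (1,3): δ = 36.00°  ✓
  (1,4): δ = 23.77°  ✓
  (1,5): δ = 70.84°  ·
  (2,3): δ = 129.62°  ·
  (2,4): δ = 69.85°  ·
  (2,5): δ = 22.78°  ✓
  (3,4): δ = 120.23°  ·
  (3,5): δ = 73.16°  ·
  (4,5): δ = 132.93°  ·
antipodal pairs: 5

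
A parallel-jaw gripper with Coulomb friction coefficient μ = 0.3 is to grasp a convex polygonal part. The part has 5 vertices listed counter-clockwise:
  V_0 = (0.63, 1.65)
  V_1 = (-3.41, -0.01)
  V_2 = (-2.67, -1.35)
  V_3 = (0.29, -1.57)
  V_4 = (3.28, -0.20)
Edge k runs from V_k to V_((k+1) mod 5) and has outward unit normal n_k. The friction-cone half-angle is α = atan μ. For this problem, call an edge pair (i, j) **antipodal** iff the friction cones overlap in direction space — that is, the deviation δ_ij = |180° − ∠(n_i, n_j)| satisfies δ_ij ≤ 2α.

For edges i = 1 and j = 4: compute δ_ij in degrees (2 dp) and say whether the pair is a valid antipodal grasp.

α = atan 0.3 = 16.70°;  2α = 33.40°
edge 1: e_1 = (+0.74, -1.34);  n_1 = (-0.8754, -0.4834)
edge 4: e_4 = (-2.65, +1.85);  n_4 = (+0.5724, +0.8200)
∠(n_1, n_4) = 153.83°
δ = |180° − 153.83°| = 26.17°
26.17° ≤ 2α = 33.40°  →  valid

δ = 26.17°, valid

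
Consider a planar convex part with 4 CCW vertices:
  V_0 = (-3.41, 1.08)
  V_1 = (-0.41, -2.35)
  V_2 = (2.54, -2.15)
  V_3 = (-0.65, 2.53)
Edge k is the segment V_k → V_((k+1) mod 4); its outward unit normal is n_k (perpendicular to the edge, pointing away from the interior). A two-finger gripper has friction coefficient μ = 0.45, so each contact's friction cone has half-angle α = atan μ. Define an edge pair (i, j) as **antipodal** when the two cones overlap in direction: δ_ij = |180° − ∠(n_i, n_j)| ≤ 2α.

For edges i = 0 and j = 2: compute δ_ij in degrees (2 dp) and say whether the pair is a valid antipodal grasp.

α = atan 0.45 = 24.23°;  2α = 48.46°
edge 0: e_0 = (+3.00, -3.43);  n_0 = (-0.7527, -0.6583)
edge 2: e_2 = (-3.19, +4.68);  n_2 = (+0.8263, +0.5632)
∠(n_0, n_2) = 173.11°
δ = |180° − 173.11°| = 6.89°
6.89° ≤ 2α = 48.46°  →  valid

δ = 6.89°, valid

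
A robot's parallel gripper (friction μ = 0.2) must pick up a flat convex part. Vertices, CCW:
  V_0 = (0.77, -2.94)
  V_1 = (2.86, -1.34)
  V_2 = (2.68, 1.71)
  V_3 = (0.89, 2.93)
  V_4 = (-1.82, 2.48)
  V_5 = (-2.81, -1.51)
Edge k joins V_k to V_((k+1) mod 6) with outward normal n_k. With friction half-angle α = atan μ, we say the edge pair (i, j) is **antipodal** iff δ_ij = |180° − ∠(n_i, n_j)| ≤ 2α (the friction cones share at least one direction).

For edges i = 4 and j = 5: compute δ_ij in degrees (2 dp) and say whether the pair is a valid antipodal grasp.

δ = 97.84°, invalid

α = atan 0.2 = 11.31°;  2α = 22.62°
edge 4: e_4 = (-0.99, -3.99);  n_4 = (-0.9706, +0.2408)
edge 5: e_5 = (+3.58, -1.43);  n_5 = (-0.3709, -0.9287)
∠(n_4, n_5) = 82.16°
δ = |180° − 82.16°| = 97.84°
97.84° > 2α = 22.62°  →  invalid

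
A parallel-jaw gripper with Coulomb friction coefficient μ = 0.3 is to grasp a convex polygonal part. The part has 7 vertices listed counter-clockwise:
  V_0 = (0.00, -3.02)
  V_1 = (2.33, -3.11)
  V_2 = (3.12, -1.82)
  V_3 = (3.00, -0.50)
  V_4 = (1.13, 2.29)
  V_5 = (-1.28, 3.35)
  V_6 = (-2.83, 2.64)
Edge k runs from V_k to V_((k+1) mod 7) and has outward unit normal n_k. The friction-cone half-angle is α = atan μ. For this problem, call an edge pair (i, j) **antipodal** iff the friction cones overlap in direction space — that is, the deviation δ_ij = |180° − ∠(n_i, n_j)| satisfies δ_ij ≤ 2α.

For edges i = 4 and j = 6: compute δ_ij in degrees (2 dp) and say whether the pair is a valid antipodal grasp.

α = atan 0.3 = 16.70°;  2α = 33.40°
edge 4: e_4 = (-2.41, +1.06);  n_4 = (+0.4026, +0.9154)
edge 6: e_6 = (+2.83, -5.66);  n_6 = (-0.8944, -0.4472)
∠(n_4, n_6) = 140.31°
δ = |180° − 140.31°| = 39.69°
39.69° > 2α = 33.40°  →  invalid

δ = 39.69°, invalid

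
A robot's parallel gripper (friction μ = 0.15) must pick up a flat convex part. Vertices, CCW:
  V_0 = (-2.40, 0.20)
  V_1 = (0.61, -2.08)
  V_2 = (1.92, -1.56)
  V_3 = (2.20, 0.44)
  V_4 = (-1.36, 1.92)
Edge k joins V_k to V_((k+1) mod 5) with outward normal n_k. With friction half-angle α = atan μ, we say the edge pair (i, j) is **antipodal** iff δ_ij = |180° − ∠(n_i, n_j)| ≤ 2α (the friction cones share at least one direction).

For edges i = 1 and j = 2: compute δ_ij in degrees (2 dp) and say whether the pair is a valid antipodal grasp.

α = atan 0.15 = 8.53°;  2α = 17.06°
edge 1: e_1 = (+1.31, +0.52);  n_1 = (+0.3689, -0.9295)
edge 2: e_2 = (+0.28, +2.00);  n_2 = (+0.9903, -0.1386)
∠(n_1, n_2) = 60.38°
δ = |180° − 60.38°| = 119.62°
119.62° > 2α = 17.06°  →  invalid

δ = 119.62°, invalid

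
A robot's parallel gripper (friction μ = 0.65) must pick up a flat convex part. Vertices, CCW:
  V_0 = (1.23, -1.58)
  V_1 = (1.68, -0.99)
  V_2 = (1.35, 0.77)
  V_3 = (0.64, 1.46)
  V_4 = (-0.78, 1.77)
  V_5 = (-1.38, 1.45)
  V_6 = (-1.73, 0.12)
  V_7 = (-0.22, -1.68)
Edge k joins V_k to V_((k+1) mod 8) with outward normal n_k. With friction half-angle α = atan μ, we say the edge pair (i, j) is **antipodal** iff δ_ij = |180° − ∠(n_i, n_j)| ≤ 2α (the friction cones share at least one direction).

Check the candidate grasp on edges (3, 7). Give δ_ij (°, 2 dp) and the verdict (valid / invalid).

α = atan 0.65 = 33.02°;  2α = 66.05°
edge 3: e_3 = (-1.42, +0.31);  n_3 = (+0.2133, +0.9770)
edge 7: e_7 = (+1.45, +0.10);  n_7 = (+0.0688, -0.9976)
∠(n_3, n_7) = 163.74°
δ = |180° − 163.74°| = 16.26°
16.26° ≤ 2α = 66.05°  →  valid

δ = 16.26°, valid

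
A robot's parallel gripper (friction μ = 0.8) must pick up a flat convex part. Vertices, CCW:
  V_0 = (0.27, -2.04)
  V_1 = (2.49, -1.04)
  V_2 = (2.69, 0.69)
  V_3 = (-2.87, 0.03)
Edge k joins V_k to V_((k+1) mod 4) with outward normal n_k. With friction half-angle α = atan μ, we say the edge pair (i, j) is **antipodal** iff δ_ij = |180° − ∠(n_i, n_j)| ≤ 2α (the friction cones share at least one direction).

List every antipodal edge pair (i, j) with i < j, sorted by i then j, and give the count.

α = atan 0.8 = 38.66°;  2α = 77.32°
n_0 = (+0.4107, -0.9118)
n_1 = (+0.9934, -0.1148)
n_2 = (-0.1179, +0.9930)
n_3 = (-0.5504, -0.8349)
  (0,1): δ = 120.84°  ·
  (0,2): δ = 17.48°  ✓
  (0,3): δ = 122.36°  ·
  (1,2): δ = 76.64°  ✓
  (1,3): δ = 63.20°  ✓
  (2,3): δ = 40.16°  ✓
antipodal pairs: 4

count = 4; pairs: (0,2), (1,2), (1,3), (2,3)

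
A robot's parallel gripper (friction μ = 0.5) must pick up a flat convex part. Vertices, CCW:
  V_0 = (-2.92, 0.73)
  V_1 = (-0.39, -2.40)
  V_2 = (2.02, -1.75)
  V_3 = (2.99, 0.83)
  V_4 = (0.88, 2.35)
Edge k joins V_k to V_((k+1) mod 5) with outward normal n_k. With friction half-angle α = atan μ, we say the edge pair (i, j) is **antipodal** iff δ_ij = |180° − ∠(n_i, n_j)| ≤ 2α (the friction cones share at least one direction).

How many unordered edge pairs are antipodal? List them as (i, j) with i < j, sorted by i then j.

α = atan 0.5 = 26.57°;  2α = 53.13°
n_0 = (-0.7777, -0.6286)
n_1 = (+0.2604, -0.9655)
n_2 = (+0.9360, -0.3519)
n_3 = (+0.5845, +0.8114)
n_4 = (-0.3922, +0.9199)
  (0,1): δ = 113.85°  ·
  (0,2): δ = 59.55°  ·
  (0,3): δ = 15.28°  ✓
  (0,4): δ = 74.14°  ·
  (1,2): δ = 125.70°  ·
  (1,3): δ = 50.86°  ✓
  (1,4): δ = 8.00°  ✓
  (2,3): δ = 105.16°  ·
  (2,4): δ = 46.31°  ✓
  (3,4): δ = 121.14°  ·
antipodal pairs: 4

count = 4; pairs: (0,3), (1,3), (1,4), (2,4)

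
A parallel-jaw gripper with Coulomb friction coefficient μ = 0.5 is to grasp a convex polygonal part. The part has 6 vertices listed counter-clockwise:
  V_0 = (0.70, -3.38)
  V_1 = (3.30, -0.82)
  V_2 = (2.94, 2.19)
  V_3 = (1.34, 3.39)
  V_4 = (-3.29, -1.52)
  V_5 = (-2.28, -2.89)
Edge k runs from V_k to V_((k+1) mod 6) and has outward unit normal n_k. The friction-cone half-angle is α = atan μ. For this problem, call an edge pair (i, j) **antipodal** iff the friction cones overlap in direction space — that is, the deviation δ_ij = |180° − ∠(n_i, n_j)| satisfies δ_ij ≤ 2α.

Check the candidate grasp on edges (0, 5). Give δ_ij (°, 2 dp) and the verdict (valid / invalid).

δ = 126.11°, invalid

α = atan 0.5 = 26.57°;  2α = 53.13°
edge 0: e_0 = (+2.60, +2.56);  n_0 = (+0.7016, -0.7126)
edge 5: e_5 = (+2.98, -0.49);  n_5 = (-0.1623, -0.9867)
∠(n_0, n_5) = 53.89°
δ = |180° − 53.89°| = 126.11°
126.11° > 2α = 53.13°  →  invalid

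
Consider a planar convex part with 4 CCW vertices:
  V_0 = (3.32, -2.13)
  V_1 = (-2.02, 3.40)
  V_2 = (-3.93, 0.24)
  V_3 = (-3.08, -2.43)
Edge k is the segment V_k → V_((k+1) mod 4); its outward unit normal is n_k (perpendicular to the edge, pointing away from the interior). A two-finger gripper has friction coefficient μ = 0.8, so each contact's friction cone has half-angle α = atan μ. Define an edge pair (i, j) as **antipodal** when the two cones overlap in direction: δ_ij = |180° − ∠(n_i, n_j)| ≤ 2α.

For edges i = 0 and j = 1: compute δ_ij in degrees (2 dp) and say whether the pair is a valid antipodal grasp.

δ = 75.15°, valid

α = atan 0.8 = 38.66°;  2α = 77.32°
edge 0: e_0 = (-5.34, +5.53);  n_0 = (+0.7194, +0.6946)
edge 1: e_1 = (-1.91, -3.16);  n_1 = (-0.8558, +0.5173)
∠(n_0, n_1) = 104.85°
δ = |180° − 104.85°| = 75.15°
75.15° ≤ 2α = 77.32°  →  valid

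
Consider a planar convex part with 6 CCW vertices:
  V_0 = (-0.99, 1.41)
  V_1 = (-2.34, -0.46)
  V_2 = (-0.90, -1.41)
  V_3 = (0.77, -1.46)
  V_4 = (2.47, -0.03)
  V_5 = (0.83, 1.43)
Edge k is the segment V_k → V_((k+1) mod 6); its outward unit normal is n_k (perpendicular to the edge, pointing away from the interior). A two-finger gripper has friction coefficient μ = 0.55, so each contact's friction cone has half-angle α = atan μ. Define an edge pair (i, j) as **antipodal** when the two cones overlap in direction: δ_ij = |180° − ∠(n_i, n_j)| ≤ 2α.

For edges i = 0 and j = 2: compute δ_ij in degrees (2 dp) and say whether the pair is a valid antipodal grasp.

δ = 55.89°, valid

α = atan 0.55 = 28.81°;  2α = 57.62°
edge 0: e_0 = (-1.35, -1.87);  n_0 = (-0.8108, +0.5853)
edge 2: e_2 = (+1.67, -0.05);  n_2 = (-0.0299, -0.9996)
∠(n_0, n_2) = 124.11°
δ = |180° − 124.11°| = 55.89°
55.89° ≤ 2α = 57.62°  →  valid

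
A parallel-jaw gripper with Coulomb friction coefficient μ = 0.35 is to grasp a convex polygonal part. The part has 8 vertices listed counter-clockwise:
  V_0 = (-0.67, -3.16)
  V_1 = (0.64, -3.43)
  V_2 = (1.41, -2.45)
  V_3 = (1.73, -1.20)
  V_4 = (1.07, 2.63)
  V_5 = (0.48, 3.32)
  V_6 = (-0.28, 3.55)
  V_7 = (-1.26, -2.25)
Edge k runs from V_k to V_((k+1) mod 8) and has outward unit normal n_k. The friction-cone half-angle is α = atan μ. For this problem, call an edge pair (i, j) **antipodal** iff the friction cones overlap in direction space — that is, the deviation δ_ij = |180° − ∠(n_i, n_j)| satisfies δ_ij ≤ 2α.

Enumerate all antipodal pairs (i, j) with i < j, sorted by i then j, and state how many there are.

α = atan 0.35 = 19.29°;  2α = 38.58°
n_0 = (-0.2019, -0.9794)
n_1 = (+0.7863, -0.6178)
n_2 = (+0.9688, -0.2480)
n_3 = (+0.9855, +0.1698)
n_4 = (+0.7600, +0.6499)
n_5 = (+0.2897, +0.9571)
n_6 = (-0.9860, +0.1666)
n_7 = (-0.8391, -0.5440)
  (0,1): δ = 116.51°  ·
  (0,2): δ = 92.71°  ·
  (0,3): δ = 68.58°  ·
  (0,4): δ = 37.82°  ✓
  (0,5): δ = 5.19°  ✓
  (0,6): δ = 92.06°  ·
  (0,7): δ = 134.60°  ·
  (1,2): δ = 156.20°  ·
  (1,3): δ = 132.07°  ·
  (1,4): δ = 101.31°  ·
  (1,5): δ = 68.68°  ·
  (1,6): δ = 28.57°  ✓
  (1,7): δ = 71.11°  ·
  (2,3): δ = 155.86°  ·
  (2,4): δ = 125.11°  ·
  (2,5): δ = 92.48°  ·
  (2,6): δ = 4.77°  ✓
  (2,7): δ = 47.32°  ·
  (3,4): δ = 149.24°  ·
  (3,5): δ = 116.61°  ·
  (3,6): δ = 19.37°  ✓
  (3,7): δ = 23.18°  ✓
  (4,5): δ = 147.37°  ·
  (4,6): δ = 50.12°  ·
  (4,7): δ = 7.58°  ✓
  (5,6): δ = 82.75°  ·
  (5,7): δ = 40.21°  ·
  (6,7): δ = 137.45°  ·
antipodal pairs: 7

count = 7; pairs: (0,4), (0,5), (1,6), (2,6), (3,6), (3,7), (4,7)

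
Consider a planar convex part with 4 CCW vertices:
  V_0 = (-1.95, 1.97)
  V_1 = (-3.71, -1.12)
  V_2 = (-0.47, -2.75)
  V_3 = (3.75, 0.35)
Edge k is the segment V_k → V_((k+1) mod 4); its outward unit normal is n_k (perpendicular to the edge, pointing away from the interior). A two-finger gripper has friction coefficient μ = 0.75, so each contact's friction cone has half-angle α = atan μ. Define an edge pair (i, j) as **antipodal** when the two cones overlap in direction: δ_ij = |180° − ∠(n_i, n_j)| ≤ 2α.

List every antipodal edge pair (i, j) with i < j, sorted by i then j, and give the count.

count = 3; pairs: (0,2), (1,3), (2,3)

α = atan 0.75 = 36.87°;  2α = 73.74°
n_0 = (-0.8689, +0.4949)
n_1 = (-0.4494, -0.8933)
n_2 = (+0.5920, -0.8059)
n_3 = (+0.2734, +0.9619)
  (0,1): δ = 87.04°  ·
  (0,2): δ = 24.03°  ✓
  (0,3): δ = 103.80°  ·
  (1,2): δ = 116.99°  ·
  (1,3): δ = 10.84°  ✓
  (2,3): δ = 52.17°  ✓
antipodal pairs: 3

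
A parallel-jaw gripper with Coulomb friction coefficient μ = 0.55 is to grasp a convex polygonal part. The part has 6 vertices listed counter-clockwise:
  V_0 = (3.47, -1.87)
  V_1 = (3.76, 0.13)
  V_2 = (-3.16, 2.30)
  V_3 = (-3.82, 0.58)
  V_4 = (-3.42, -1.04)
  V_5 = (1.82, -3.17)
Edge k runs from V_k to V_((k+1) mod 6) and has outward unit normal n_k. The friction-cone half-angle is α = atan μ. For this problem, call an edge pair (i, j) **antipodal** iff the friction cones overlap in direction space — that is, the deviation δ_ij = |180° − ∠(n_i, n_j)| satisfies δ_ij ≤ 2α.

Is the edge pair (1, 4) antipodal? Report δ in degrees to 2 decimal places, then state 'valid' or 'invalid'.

α = atan 0.55 = 28.81°;  2α = 57.62°
edge 1: e_1 = (-6.92, +2.17);  n_1 = (+0.2992, +0.9542)
edge 4: e_4 = (+5.24, -2.13);  n_4 = (-0.3766, -0.9264)
∠(n_1, n_4) = 175.29°
δ = |180° − 175.29°| = 4.71°
4.71° ≤ 2α = 57.62°  →  valid

δ = 4.71°, valid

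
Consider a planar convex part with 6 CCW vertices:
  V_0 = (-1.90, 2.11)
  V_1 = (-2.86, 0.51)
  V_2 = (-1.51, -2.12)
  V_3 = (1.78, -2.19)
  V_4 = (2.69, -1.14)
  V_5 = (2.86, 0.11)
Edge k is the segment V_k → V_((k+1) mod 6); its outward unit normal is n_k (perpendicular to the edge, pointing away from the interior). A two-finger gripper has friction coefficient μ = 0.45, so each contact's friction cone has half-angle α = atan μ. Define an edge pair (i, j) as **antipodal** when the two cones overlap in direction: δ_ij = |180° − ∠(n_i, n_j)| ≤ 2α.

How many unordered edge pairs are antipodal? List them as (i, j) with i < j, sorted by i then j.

α = atan 0.45 = 24.23°;  2α = 48.46°
n_0 = (-0.8575, +0.5145)
n_1 = (-0.8896, -0.4567)
n_2 = (-0.0213, -0.9998)
n_3 = (+0.7557, -0.6549)
n_4 = (+0.9909, -0.1348)
n_5 = (+0.3874, +0.9219)
  (0,1): δ = 121.86°  ·
  (0,2): δ = 60.26°  ·
  (0,3): δ = 9.95°  ✓
  (0,4): δ = 23.22°  ✓
  (0,5): δ = 98.17°  ·
  (1,2): δ = 118.39°  ·
  (1,3): δ = 68.09°  ·
  (1,4): δ = 34.92°  ✓
  (1,5): δ = 40.04°  ✓
  (2,3): δ = 129.70°  ·
  (2,4): δ = 96.53°  ·
  (2,5): δ = 21.57°  ✓
  (3,4): δ = 146.83°  ·
  (3,5): δ = 71.88°  ·
  (4,5): δ = 105.05°  ·
antipodal pairs: 5

count = 5; pairs: (0,3), (0,4), (1,4), (1,5), (2,5)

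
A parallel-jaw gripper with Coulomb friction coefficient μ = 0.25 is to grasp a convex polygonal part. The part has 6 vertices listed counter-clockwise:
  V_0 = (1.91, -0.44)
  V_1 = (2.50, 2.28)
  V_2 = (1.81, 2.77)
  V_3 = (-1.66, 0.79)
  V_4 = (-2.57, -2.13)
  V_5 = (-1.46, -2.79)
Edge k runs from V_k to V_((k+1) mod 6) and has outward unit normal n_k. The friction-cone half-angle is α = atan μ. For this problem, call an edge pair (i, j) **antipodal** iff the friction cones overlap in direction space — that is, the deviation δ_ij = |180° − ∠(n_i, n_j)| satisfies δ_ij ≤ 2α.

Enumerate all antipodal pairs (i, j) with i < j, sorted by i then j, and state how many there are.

α = atan 0.25 = 14.04°;  2α = 28.07°
n_0 = (+0.9773, -0.2120)
n_1 = (+0.5790, +0.8153)
n_2 = (-0.4956, +0.8686)
n_3 = (-0.9547, +0.2975)
n_4 = (-0.5111, -0.8595)
n_5 = (+0.5720, -0.8203)
  (0,1): δ = 113.14°  ·
  (0,2): δ = 48.05°  ·
  (0,3): δ = 5.07°  ✓
  (0,4): δ = 71.50°  ·
  (0,5): δ = 137.13°  ·
  (1,2): δ = 114.91°  ·
  (1,3): δ = 71.93°  ·
  (1,4): δ = 4.64°  ✓
  (1,5): δ = 70.27°  ·
  (2,3): δ = 137.02°  ·
  (2,4): δ = 60.44°  ·
  (2,5): δ = 5.18°  ✓
  (3,4): δ = 103.43°  ·
  (3,5): δ = 37.80°  ·
  (4,5): δ = 114.38°  ·
antipodal pairs: 3

count = 3; pairs: (0,3), (1,4), (2,5)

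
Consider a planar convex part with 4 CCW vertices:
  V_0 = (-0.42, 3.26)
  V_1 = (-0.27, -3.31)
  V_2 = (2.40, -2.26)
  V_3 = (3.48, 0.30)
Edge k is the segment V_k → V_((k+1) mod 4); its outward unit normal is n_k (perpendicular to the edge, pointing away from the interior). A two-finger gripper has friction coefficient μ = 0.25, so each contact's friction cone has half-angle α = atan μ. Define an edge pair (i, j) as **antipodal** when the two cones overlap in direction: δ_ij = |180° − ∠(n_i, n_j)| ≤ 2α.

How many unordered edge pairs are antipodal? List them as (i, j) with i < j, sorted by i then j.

α = atan 0.25 = 14.04°;  2α = 28.07°
n_0 = (-0.9997, -0.0228)
n_1 = (+0.3660, -0.9306)
n_2 = (+0.9214, -0.3887)
n_3 = (+0.6046, +0.7966)
  (0,1): δ = 69.84°  ·
  (0,2): δ = 24.18°  ✓
  (0,3): δ = 51.49°  ·
  (1,2): δ = 134.34°  ·
  (1,3): δ = 58.67°  ·
  (2,3): δ = 104.32°  ·
antipodal pairs: 1

count = 1; pairs: (0,2)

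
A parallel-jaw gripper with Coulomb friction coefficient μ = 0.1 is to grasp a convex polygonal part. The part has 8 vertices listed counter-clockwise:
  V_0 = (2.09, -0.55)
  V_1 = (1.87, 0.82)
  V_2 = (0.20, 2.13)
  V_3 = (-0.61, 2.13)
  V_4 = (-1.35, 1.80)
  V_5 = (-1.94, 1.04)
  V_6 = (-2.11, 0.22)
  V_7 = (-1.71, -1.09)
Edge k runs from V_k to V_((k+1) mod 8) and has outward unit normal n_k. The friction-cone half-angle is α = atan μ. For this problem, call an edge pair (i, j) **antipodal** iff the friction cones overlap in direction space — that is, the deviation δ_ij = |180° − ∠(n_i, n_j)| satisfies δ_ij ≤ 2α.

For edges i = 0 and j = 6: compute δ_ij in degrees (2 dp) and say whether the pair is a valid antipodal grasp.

α = atan 0.1 = 5.71°;  2α = 11.42°
edge 0: e_0 = (-0.22, +1.37);  n_0 = (+0.9874, +0.1586)
edge 6: e_6 = (+0.40, -1.31);  n_6 = (-0.9564, -0.2920)
∠(n_0, n_6) = 172.14°
δ = |180° − 172.14°| = 7.86°
7.86° ≤ 2α = 11.42°  →  valid

δ = 7.86°, valid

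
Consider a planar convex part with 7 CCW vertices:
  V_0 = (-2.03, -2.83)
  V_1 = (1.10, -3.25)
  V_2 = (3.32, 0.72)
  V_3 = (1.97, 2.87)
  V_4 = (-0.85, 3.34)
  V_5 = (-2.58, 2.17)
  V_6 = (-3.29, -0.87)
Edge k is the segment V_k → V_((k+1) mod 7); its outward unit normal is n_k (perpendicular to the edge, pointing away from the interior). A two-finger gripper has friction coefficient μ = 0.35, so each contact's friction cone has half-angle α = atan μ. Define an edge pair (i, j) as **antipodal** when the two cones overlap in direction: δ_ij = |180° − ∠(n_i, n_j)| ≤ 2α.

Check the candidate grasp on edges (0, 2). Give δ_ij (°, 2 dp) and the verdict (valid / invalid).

α = atan 0.35 = 19.29°;  2α = 38.58°
edge 0: e_0 = (+3.13, -0.42);  n_0 = (-0.1330, -0.9911)
edge 2: e_2 = (-1.35, +2.15);  n_2 = (+0.8469, +0.5318)
∠(n_0, n_2) = 129.77°
δ = |180° − 129.77°| = 50.23°
50.23° > 2α = 38.58°  →  invalid

δ = 50.23°, invalid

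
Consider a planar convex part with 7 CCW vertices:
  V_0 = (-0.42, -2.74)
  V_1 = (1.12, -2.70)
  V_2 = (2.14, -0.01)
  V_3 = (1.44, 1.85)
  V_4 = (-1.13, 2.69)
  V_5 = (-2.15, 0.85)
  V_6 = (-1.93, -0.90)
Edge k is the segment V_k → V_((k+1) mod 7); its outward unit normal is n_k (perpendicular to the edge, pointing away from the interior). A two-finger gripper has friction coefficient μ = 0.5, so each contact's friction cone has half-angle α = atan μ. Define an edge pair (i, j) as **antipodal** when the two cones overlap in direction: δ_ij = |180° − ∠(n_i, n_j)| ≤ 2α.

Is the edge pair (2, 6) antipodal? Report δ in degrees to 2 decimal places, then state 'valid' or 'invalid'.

δ = 18.75°, valid

α = atan 0.5 = 26.57°;  2α = 53.13°
edge 2: e_2 = (-0.70, +1.86);  n_2 = (+0.9359, +0.3522)
edge 6: e_6 = (+1.51, -1.84);  n_6 = (-0.7730, -0.6344)
∠(n_2, n_6) = 161.25°
δ = |180° − 161.25°| = 18.75°
18.75° ≤ 2α = 53.13°  →  valid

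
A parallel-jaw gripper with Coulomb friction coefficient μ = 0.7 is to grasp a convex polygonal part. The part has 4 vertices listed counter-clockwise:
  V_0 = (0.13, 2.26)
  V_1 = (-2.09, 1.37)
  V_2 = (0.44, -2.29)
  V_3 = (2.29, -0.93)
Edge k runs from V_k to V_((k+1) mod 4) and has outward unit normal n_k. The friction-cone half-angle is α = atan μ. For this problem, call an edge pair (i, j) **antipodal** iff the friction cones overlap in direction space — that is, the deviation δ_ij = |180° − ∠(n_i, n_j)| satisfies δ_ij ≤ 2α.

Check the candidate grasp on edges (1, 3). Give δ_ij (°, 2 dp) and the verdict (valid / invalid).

α = atan 0.7 = 34.99°;  2α = 69.98°
edge 1: e_1 = (+2.53, -3.66);  n_1 = (-0.8226, -0.5686)
edge 3: e_3 = (-2.16, +3.19);  n_3 = (+0.8280, +0.5607)
∠(n_1, n_3) = 179.45°
δ = |180° − 179.45°| = 0.55°
0.55° ≤ 2α = 69.98°  →  valid

δ = 0.55°, valid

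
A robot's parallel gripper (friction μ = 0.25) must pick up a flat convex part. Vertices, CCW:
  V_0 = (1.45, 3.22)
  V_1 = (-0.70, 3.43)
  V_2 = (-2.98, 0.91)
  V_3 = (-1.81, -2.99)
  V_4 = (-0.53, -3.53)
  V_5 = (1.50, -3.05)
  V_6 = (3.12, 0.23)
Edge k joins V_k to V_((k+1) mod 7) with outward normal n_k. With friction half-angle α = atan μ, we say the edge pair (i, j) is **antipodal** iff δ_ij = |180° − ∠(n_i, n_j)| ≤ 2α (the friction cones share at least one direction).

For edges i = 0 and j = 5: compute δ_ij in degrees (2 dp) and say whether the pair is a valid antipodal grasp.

δ = 69.29°, invalid

α = atan 0.25 = 14.04°;  2α = 28.07°
edge 0: e_0 = (-2.15, +0.21);  n_0 = (+0.0972, +0.9953)
edge 5: e_5 = (+1.62, +3.28);  n_5 = (+0.8966, -0.4428)
∠(n_0, n_5) = 110.71°
δ = |180° − 110.71°| = 69.29°
69.29° > 2α = 28.07°  →  invalid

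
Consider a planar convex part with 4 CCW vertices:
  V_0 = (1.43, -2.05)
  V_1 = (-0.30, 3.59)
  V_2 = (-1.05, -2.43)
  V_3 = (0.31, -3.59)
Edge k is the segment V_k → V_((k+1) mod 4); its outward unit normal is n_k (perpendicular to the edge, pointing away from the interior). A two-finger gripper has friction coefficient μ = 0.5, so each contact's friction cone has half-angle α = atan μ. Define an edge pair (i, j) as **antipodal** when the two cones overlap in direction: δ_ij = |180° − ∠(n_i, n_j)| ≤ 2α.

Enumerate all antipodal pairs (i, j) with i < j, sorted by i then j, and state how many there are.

α = atan 0.5 = 26.57°;  2α = 53.13°
n_0 = (+0.9560, +0.2933)
n_1 = (-0.9923, +0.1236)
n_2 = (-0.6489, -0.7608)
n_3 = (+0.8087, -0.5882)
  (0,1): δ = 24.15°  ✓
  (0,2): δ = 32.49°  ✓
  (0,3): δ = 126.92°  ·
  (1,2): δ = 123.36°  ·
  (1,3): δ = 28.93°  ✓
  (2,3): δ = 85.57°  ·
antipodal pairs: 3

count = 3; pairs: (0,1), (0,2), (1,3)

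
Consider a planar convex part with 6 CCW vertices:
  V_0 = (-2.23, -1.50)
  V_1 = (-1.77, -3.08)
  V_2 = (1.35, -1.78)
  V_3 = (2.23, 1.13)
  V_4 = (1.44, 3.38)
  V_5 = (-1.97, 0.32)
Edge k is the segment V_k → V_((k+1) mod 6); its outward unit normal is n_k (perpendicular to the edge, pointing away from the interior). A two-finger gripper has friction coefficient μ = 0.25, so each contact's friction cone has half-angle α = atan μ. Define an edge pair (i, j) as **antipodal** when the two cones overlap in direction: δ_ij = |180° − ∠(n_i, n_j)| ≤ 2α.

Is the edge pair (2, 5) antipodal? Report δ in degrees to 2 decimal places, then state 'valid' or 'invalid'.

δ = 8.70°, valid

α = atan 0.25 = 14.04°;  2α = 28.07°
edge 2: e_2 = (+0.88, +2.91);  n_2 = (+0.9572, -0.2895)
edge 5: e_5 = (-0.26, -1.82);  n_5 = (-0.9899, +0.1414)
∠(n_2, n_5) = 171.30°
δ = |180° − 171.30°| = 8.70°
8.70° ≤ 2α = 28.07°  →  valid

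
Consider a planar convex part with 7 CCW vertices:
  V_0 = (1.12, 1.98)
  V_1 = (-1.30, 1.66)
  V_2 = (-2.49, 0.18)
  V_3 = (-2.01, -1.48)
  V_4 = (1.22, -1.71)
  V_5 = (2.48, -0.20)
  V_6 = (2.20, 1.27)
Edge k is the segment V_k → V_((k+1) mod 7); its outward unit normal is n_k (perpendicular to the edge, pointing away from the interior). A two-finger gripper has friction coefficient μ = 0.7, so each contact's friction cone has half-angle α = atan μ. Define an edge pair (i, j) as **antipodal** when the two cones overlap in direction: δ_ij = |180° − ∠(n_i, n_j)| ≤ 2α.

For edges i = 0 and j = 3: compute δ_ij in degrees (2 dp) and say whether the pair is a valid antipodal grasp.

δ = 11.61°, valid

α = atan 0.7 = 34.99°;  2α = 69.98°
edge 0: e_0 = (-2.42, -0.32);  n_0 = (-0.1311, +0.9914)
edge 3: e_3 = (+3.23, -0.23);  n_3 = (-0.0710, -0.9975)
∠(n_0, n_3) = 168.39°
δ = |180° − 168.39°| = 11.61°
11.61° ≤ 2α = 69.98°  →  valid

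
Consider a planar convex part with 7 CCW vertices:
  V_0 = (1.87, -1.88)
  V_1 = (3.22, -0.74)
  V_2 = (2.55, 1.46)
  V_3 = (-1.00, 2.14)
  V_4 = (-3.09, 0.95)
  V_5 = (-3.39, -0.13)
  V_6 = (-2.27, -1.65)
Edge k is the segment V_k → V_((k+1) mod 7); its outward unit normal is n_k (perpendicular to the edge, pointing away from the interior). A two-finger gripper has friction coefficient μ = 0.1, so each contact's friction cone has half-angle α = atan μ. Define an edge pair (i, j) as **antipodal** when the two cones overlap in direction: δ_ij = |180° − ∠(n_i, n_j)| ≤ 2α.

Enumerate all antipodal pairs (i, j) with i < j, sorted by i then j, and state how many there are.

α = atan 0.1 = 5.71°;  2α = 11.42°
n_0 = (+0.6452, -0.7640)
n_1 = (+0.9566, +0.2913)
n_2 = (+0.1881, +0.9821)
n_3 = (-0.4948, +0.8690)
n_4 = (-0.9635, +0.2676)
n_5 = (-0.8051, -0.5932)
n_6 = (-0.0555, -0.9985)
  (0,1): δ = 113.24°  ·
  (0,2): δ = 51.02°  ·
  (0,3): δ = 10.52°  ✓
  (0,4): δ = 34.30°  ·
  (0,5): δ = 86.21°  ·
  (0,6): δ = 136.64°  ·
  (1,2): δ = 117.78°  ·
  (1,3): δ = 77.28°  ·
  (1,4): δ = 32.46°  ·
  (1,5): δ = 19.45°  ·
  (1,6): δ = 69.88°  ·
  (2,3): δ = 139.50°  ·
  (2,4): δ = 94.68°  ·
  (2,5): δ = 42.77°  ·
  (2,6): δ = 7.66°  ✓
  (3,4): δ = 135.18°  ·
  (3,5): δ = 83.27°  ·
  (3,6): δ = 32.84°  ·
  (4,5): δ = 128.09°  ·
  (4,6): δ = 77.66°  ·
  (5,6): δ = 129.56°  ·
antipodal pairs: 2

count = 2; pairs: (0,3), (2,6)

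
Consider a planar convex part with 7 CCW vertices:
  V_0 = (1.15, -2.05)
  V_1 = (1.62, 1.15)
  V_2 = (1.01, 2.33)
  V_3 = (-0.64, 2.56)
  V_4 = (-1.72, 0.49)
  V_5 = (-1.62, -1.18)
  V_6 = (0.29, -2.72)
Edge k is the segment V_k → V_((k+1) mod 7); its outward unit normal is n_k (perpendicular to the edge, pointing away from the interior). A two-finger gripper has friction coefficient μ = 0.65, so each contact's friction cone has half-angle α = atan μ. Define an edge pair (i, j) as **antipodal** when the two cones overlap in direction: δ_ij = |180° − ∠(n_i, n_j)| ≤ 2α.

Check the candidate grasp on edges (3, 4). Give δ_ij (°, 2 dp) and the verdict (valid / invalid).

δ = 149.02°, invalid

α = atan 0.65 = 33.02°;  2α = 66.05°
edge 3: e_3 = (-1.08, -2.07);  n_3 = (-0.8866, +0.4626)
edge 4: e_4 = (+0.10, -1.67);  n_4 = (-0.9982, -0.0598)
∠(n_3, n_4) = 30.98°
δ = |180° − 30.98°| = 149.02°
149.02° > 2α = 66.05°  →  invalid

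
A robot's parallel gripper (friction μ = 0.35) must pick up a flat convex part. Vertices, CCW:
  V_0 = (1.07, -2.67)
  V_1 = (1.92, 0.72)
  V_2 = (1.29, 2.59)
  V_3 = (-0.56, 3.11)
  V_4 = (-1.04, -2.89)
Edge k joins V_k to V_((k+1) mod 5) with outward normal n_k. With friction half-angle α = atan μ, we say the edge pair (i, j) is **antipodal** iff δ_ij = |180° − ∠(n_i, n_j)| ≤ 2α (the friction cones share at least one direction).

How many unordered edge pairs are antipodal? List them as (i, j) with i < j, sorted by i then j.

α = atan 0.35 = 19.29°;  2α = 38.58°
n_0 = (+0.9700, -0.2432)
n_1 = (+0.9477, +0.3193)
n_2 = (+0.2706, +0.9627)
n_3 = (-0.9968, +0.0797)
n_4 = (+0.1037, -0.9946)
  (0,1): δ = 147.31°  ·
  (0,2): δ = 91.62°  ·
  (0,3): δ = 9.50°  ✓
  (0,4): δ = 110.03°  ·
  (1,2): δ = 124.32°  ·
  (1,3): δ = 23.19°  ✓
  (1,4): δ = 77.33°  ·
  (2,3): δ = 78.87°  ·
  (2,4): δ = 21.65°  ✓
  (3,4): δ = 79.47°  ·
antipodal pairs: 3

count = 3; pairs: (0,3), (1,3), (2,4)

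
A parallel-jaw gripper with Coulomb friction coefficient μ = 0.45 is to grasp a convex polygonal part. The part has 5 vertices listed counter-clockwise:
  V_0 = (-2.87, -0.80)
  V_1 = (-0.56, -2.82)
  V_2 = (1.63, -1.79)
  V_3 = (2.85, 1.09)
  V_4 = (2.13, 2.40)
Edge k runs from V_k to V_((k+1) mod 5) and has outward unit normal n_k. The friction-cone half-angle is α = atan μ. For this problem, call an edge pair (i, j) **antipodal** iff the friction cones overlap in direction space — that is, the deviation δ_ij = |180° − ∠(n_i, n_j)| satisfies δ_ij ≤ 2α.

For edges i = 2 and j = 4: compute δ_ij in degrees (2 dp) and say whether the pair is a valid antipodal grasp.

δ = 34.42°, valid

α = atan 0.45 = 24.23°;  2α = 48.46°
edge 2: e_2 = (+1.22, +2.88);  n_2 = (+0.9208, -0.3901)
edge 4: e_4 = (-5.00, -3.20);  n_4 = (-0.5391, +0.8423)
∠(n_2, n_4) = 145.58°
δ = |180° − 145.58°| = 34.42°
34.42° ≤ 2α = 48.46°  →  valid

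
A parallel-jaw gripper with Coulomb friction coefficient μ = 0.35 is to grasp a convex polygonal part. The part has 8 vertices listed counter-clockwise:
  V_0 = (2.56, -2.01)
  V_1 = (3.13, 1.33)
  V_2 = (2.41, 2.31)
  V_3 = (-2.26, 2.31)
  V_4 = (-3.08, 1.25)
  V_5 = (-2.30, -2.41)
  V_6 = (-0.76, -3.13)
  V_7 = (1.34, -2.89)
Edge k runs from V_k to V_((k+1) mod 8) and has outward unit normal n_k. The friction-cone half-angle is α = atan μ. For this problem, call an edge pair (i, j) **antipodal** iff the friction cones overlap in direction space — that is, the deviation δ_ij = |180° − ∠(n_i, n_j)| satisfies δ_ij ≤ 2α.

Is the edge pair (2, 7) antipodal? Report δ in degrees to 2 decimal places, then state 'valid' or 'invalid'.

δ = 35.80°, valid

α = atan 0.35 = 19.29°;  2α = 38.58°
edge 2: e_2 = (-4.67, +0.00);  n_2 = (+0.0000, +1.0000)
edge 7: e_7 = (+1.22, +0.88);  n_7 = (+0.5850, -0.8110)
∠(n_2, n_7) = 144.20°
δ = |180° − 144.20°| = 35.80°
35.80° ≤ 2α = 38.58°  →  valid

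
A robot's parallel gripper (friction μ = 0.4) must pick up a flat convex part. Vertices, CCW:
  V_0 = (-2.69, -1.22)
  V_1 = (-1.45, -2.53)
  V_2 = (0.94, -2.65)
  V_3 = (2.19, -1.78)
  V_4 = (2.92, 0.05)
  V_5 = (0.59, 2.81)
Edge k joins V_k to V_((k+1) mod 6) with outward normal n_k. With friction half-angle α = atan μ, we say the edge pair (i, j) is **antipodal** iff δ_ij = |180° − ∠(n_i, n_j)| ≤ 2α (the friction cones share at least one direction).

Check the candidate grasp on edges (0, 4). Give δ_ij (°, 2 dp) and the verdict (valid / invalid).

α = atan 0.4 = 21.80°;  2α = 43.60°
edge 0: e_0 = (+1.24, -1.31);  n_0 = (-0.7262, -0.6874)
edge 4: e_4 = (-2.33, +2.76);  n_4 = (+0.7641, +0.6451)
∠(n_0, n_4) = 176.74°
δ = |180° − 176.74°| = 3.26°
3.26° ≤ 2α = 43.60°  →  valid

δ = 3.26°, valid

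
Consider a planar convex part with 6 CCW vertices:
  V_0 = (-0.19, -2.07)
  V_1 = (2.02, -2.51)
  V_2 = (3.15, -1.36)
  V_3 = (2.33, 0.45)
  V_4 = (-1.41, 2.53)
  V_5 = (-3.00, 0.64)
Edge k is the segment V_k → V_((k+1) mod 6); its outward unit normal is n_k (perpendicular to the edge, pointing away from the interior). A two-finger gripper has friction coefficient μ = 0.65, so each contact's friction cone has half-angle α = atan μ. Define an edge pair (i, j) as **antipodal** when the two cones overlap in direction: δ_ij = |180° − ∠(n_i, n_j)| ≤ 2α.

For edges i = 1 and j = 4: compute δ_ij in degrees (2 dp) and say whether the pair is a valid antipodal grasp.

δ = 4.42°, valid

α = atan 0.65 = 33.02°;  2α = 66.05°
edge 1: e_1 = (+1.13, +1.15);  n_1 = (+0.7133, -0.7009)
edge 4: e_4 = (-1.59, -1.89);  n_4 = (-0.7652, +0.6438)
∠(n_1, n_4) = 175.58°
δ = |180° − 175.58°| = 4.42°
4.42° ≤ 2α = 66.05°  →  valid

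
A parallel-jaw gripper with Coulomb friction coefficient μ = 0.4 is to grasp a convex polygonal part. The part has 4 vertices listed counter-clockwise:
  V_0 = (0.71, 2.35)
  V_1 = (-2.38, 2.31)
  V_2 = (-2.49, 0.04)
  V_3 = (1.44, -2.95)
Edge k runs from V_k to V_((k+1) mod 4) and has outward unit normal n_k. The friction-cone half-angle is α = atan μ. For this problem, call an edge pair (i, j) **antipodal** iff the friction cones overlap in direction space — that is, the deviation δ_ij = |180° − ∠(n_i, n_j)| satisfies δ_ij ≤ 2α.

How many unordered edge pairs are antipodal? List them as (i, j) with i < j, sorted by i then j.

count = 2; pairs: (0,2), (1,3)

α = atan 0.4 = 21.80°;  2α = 43.60°
n_0 = (-0.0129, +0.9999)
n_1 = (-0.9988, +0.0484)
n_2 = (-0.6055, -0.7958)
n_3 = (+0.9906, +0.1364)
  (0,1): δ = 93.52°  ·
  (0,2): δ = 38.01°  ✓
  (0,3): δ = 97.10°  ·
  (1,2): δ = 124.49°  ·
  (1,3): δ = 10.62°  ✓
  (2,3): δ = 44.89°  ·
antipodal pairs: 2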